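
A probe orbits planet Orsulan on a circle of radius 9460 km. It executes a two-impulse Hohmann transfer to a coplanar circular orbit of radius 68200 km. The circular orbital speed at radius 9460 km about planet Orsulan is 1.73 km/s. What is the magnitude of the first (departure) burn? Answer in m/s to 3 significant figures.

Δv₁ = 563 m/s

From the circular-orbit relation v² = μ/r at r = 9460 km: μ = v²r = (1.73)² × 9460 = 28312.8 km³/s².
Semi-major axis of the transfer orbit: a_t = (9460 + 68200)/2 = 38830 km.
Circular speed at r = 9460 km: v_c = √(μ/r) = 1.7300 km/s.
Transfer-orbit speed at the same r (vis-viva, a = a_t): v_t = √[μ(2/r − 1/a_t)] = 2.2927 km/s.
Δv₁ = |v_t − v_c| = |2.2927 − 1.7300| = 0.5627 km/s.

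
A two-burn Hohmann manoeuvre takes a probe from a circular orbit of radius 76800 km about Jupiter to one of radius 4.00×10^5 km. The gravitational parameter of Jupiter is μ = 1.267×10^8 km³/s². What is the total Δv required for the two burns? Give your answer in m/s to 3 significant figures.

Transfer-ellipse semi-major axis a_t = (r₁ + r₂)/2 = (76800 + 4.000×10^5)/2 = 2.384×10^5 km.
At r₁ the circular-orbit speed is v₁ = √(μ/r₁) = 40.62 km/s.
On the transfer ellipse at r₁, vis-viva gives v_p = √[μ(2/r₁ − 1/a_t)] = 52.61 km/s.
First burn Δv₁ = |v_p − v₁| = 11.99 km/s.
Circular speed at r₂: v₂ = √(μ/r₂) = 17.797 km/s.
Transfer-orbit speed at r₂: v_a = √[μ(2/r₂ − 1/a_t)] = 10.101 km/s.
Second burn Δv₂ = |v₂ − v_a| = 7.696 km/s.
Δv = Δv₁ + Δv₂ = 11.99 + 7.696 = 19.69 km/s.

Δv = 19700 m/s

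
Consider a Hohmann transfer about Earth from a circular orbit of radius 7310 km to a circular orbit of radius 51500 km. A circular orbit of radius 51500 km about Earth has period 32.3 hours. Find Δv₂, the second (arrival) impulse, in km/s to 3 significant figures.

From Kepler's third law T² = 4π²r³/μ at r = 51500 km, T = 32.3 hours = 32.3 × 3600 s = 1.1628×10^5 s: μ = 4π²r³/T² = 3.98815×10^5 km³/s².
Transfer-ellipse semi-major axis a_t = (r₁ + r₂)/2 = (7310 + 51500)/2 = 29405 km.
On the circular orbit at r = 51500 km, v_c = √(μ/r) = 2.7828 km/s.
Transfer-orbit speed at the same r (vis-viva, a = a_t): v_t = √[μ(2/r − 1/a_t)] = 1.3875 km/s.
Δv₂ = |v_t − v_c| = |1.3875 − 2.7828| = 1.395 km/s.

Δv₂ = 1.40 km/s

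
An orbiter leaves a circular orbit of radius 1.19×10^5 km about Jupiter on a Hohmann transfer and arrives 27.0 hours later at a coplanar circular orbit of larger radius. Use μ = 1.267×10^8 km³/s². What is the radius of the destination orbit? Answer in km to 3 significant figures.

r₂ = 8.71×10^5 km

Transfer time t = 27.0 hours = 97200 s, and t = π√(a_t³/μ).
So a_t = (μ t²/π²)^(1/3) = (1.267×10^8 × (97200)² / π²)^(1/3) = 4.9500×10^5 km.
Since a_t = (r₁ + r₂)/2, r₂ = 2a_t − r₁ = 2×4.9500×10^5 − 1.190×10^5 = 8.710×10^5 km.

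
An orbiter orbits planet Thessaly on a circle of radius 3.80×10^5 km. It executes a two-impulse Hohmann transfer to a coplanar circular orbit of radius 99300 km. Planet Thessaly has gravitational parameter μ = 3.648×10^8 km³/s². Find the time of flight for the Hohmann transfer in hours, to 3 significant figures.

t = 5.36 hours

Semi-major axis of the transfer orbit: a_t = (3.800×10^5 + 99300)/2 = 2.3965×10^5 km.
Transfer time t = π√(a_t³/μ) = π√((2.3965×10^5)³ / 3.648×10^8) = 19300 s.
Converting: 19300 s ÷ 3600 s/hour = 5.36 hours.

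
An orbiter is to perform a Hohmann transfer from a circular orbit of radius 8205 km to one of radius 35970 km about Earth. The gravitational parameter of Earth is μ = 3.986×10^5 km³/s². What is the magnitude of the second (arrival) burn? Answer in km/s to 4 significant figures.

Δv₂ = 1.300 km/s

Transfer-ellipse semi-major axis a_t = (r₁ + r₂)/2 = (8205 + 35970)/2 = 22087.5 km.
On the circular orbit at r = 35970 km, v_c = √(μ/r) = 3.329 km/s.
Transfer-orbit speed at the same r (vis-viva, a = a_t): v_t = √[μ(2/r − 1/a_t)] = 2.029 km/s.
Δv₂ = |v_t − v_c| = |2.029 − 3.329| = 1.300 km/s.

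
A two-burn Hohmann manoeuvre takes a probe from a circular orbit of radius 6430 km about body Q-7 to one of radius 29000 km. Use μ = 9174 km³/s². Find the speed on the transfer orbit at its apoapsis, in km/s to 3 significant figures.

Semi-major axis of the transfer orbit: a_t = (6430 + 29000)/2 = 17715 km.
The apoapsis of the transfer ellipse is at r = 29000 km.
Applying v² = μ(2/r − 1/a_t): v = 0.3389 km/s.

v = 0.339 km/s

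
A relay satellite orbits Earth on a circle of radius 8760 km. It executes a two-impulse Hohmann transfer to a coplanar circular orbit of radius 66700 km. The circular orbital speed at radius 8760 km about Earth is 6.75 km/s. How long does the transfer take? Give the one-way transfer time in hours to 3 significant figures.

t = 10.1 hours

From the circular-orbit relation v² = μ/r at r = 8760 km: μ = v²r = (6.75)² × 8760 = 3.99128×10^5 km³/s².
The Hohmann ellipse has a_t = (r₁ + r₂)/2 = 37730 km.
Transfer time t = π√(a_t³/μ) = π√((37730)³ / 3.99128×10^5) = 36440 s.
Converting: 36440 s ÷ 3600 s/hour = 10.1 hours.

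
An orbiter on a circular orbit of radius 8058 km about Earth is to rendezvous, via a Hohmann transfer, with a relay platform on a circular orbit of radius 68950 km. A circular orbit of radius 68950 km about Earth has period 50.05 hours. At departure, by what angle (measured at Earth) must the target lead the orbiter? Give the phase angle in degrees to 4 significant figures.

From Kepler's third law T² = 4π²r³/μ at r = 68950 km, T = 50.05 hours = 50.05 × 3600 s = 1.8018×10^5 s: μ = 4π²r³/T² = 3.98611×10^5 km³/s².
The Hohmann ellipse has a_t = (r₁ + r₂)/2 = 38504 km.
The half-period of the transfer ellipse is t = π√(a_t³/μ) = 37595 s.
Target angular speed ω₂ = √(μ/r₂³) = 3.4872×10^-5 rad/s.
Angle swept by the target during transfer: ω₂·t = 1.31101 rad = 75.12°.
Arrival is 180° from departure on the ellipse, so φ = 180° − 75.12° = 104.9°.

φ = 104.9°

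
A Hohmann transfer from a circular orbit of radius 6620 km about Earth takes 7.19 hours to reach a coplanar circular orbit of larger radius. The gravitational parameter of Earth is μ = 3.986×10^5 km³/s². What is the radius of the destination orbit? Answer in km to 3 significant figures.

Transfer time t = 7.19 hours = 25884 s, and t = π√(a_t³/μ).
So a_t = (μ t²/π²)^(1/3) = (3.986×10^5 × (25884)² / π²)^(1/3) = 30022 km.
Since a_t = (r₁ + r₂)/2, r₂ = 2a_t − r₁ = 2×30022 − 6620 = 53424 km.

r₂ = 53400 km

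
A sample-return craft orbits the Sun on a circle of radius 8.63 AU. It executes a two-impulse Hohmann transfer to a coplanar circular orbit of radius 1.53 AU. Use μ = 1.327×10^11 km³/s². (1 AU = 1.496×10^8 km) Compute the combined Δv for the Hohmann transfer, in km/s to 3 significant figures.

In km: r₁ = 8.63 × 1.496×10^8 = 1.291048×10^9 km; r₂ = 1.53 × 1.496×10^8 = 2.28888×10^8 km.
Semi-major axis of the transfer orbit: a_t = (1.291048×10^9 + 2.28888×10^8)/2 = 7.59968×10^8 km.
Circular speed at r₁: v₁ = √(μ/r₁) = √(1.327×10^11/1.291048×10^9) = 10.138 km/s.
On the transfer ellipse at r₁, vis-viva equation gives v_a = √[μ(2/r₁ − 1/a_t)] = 5.5639 km/s.
First burn Δv₁ = |v_a − v₁| = 4.574 km/s.
At r₂, v₂ = √(μ/r₂) = 24.078 km/s.
Transfer-orbit speed at r₂: v_p = √[μ(2/r₂ − 1/a_t)] = 31.383 km/s.
Second burn Δv₂ = |v₂ − v_p| = 7.305 km/s.
Total Δv = Δv₁ + Δv₂ = 11.88 km/s.

Δv = 11.9 km/s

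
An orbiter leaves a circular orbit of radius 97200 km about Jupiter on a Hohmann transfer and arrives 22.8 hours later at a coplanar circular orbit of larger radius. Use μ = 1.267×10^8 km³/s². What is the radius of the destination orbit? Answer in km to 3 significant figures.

Transfer time t = 22.8 hours = 82080 s, and t = π√(a_t³/μ).
So a_t = (μ t²/π²)^(1/3) = (1.267×10^8 × (82080)² / π²)^(1/3) = 4.4223×10^5 km.
Since a_t = (r₁ + r₂)/2, r₂ = 2a_t − r₁ = 2×4.4223×10^5 − 97200 = 7.8726×10^5 km.

r₂ = 7.87×10^5 km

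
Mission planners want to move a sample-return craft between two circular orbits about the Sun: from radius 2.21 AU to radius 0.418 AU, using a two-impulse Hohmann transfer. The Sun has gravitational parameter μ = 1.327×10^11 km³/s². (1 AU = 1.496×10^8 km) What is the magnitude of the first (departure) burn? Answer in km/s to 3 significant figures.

In km: r₁ = 2.21 × 1.496×10^8 = 3.30616×10^8 km; r₂ = 0.418 × 1.496×10^8 = 6.25328×10^7 km.
Transfer-ellipse semi-major axis a_t = (r₁ + r₂)/2 = (3.30616×10^8 + 6.25328×10^7)/2 = 1.965744×10^8 km.
On the circular orbit at r = 3.30616×10^8 km, v_c = √(μ/r) = 20.0343 km/s.
Transfer-orbit speed at the same r (vis-viva, a = a_t): v_t = √[μ(2/r − 1/a_t)] = 11.2996 km/s.
Δv₁ = |v_t − v_c| = |11.2996 − 20.0343| = 8.735 km/s.

Δv₁ = 8.73 km/s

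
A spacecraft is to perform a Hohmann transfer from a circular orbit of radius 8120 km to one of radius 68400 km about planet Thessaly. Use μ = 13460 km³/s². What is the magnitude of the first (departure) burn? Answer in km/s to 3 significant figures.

Δv₁ = 0.434 km/s

Transfer-ellipse semi-major axis a_t = (r₁ + r₂)/2 = (8120 + 68400)/2 = 38260 km.
Circular speed at r = 8120 km: v_c = √(μ/r) = 1.287 km/s.
Vis-viva on the transfer ellipse at r = 8120 km gives v_t = √[μ(2/r − 1/a_t)] = 1.721 km/s.
Δv₁ = |v_t − v_c| = |1.721 − 1.287| = 0.4340 km/s.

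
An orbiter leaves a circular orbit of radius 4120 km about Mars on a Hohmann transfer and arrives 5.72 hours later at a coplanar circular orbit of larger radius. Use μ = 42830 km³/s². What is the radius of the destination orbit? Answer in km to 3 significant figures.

Transfer time t = 5.72 hours = 20592 s, and t = π√(a_t³/μ).
So a_t = (μ t²/π²)^(1/3) = (42830 × (20592)² / π²)^(1/3) = 12254 km.
Since a_t = (r₁ + r₂)/2, r₂ = 2a_t − r₁ = 2×12254 − 4120 = 20388 km.

r₂ = 20400 km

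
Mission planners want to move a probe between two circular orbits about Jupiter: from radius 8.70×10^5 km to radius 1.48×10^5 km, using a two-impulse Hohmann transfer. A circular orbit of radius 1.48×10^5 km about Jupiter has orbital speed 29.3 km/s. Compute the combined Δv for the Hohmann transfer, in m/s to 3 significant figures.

From the circular-orbit relation v² = μ/r at r = 1.48×10^5 km: μ = v²r = (29.3)² × 1.48×10^5 = 1.27057×10^8 km³/s².
Transfer-ellipse semi-major axis a_t = (r₁ + r₂)/2 = (8.700×10^5 + 1.480×10^5)/2 = 5.090×10^5 km.
At r₁ the circular-orbit speed is v₁ = √(μ/r₁) = 12.0848 km/s.
On the transfer ellipse at r₁, v² = μ(2/r − 1/a) gives v_a = √[μ(2/r₁ − 1/a_t)] = 6.51645 km/s.
First burn Δv₁ = |v_a − v₁| = 5.568 km/s.
At r₂, v₂ = √(μ/r₂) = 29.300 km/s.
Transfer-orbit speed at r₂: v_p = √[μ(2/r₂ − 1/a_t)] = 38.306 km/s.
Second burn Δv₂ = |v₂ − v_p| = 9.006 km/s.
Δv = Δv₁ + Δv₂ = 5.568 + 9.006 = 14.57 km/s.

Δv = 14600 m/s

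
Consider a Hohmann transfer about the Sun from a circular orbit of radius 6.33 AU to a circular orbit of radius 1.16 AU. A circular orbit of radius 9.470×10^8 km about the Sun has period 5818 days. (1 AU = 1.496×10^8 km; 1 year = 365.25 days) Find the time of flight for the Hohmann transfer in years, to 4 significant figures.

From Kepler's third law T² = 4π²r³/μ at r = 9.470×10^8 km, T = 5818 days = 5818 × 86400 s = 5.026752×10^8 s: μ = 4π²r³/T² = 1.32689×10^11 km³/s².
In km: r₁ = 6.33 × 1.496×10^8 = 9.46968×10^8 km; r₂ = 1.16 × 1.496×10^8 = 1.73536×10^8 km.
Semi-major axis of the transfer orbit: a_t = (9.46968×10^8 + 1.73536×10^8)/2 = 5.60252×10^8 km.
Transfer time t = π√(a_t³/μ) = π√((5.60252×10^8)³ / 1.32689×10^11) = 1.1437×10^8 s.
Converting: 1.1437×10^8 s ÷ 3.15576×10^7 s/year (365.25 × 86400) = 3.624 years.

t = 3.624 years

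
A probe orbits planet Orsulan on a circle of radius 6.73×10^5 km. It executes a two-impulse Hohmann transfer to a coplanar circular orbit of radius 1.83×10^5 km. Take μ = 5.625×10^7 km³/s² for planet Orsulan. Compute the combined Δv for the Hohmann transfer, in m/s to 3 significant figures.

Semi-major axis of the transfer orbit: a_t = (6.730×10^5 + 1.830×10^5)/2 = 4.280×10^5 km.
Circular speed at r₁: v₁ = √(μ/r₁) = √(5.625×10^7/6.730×10^5) = 9.142 km/s.
On the transfer ellipse at r₁, vis-viva equation gives v_a = √[μ(2/r₁ − 1/a_t)] = 5.978 km/s.
First burn Δv₁ = |v_a − v₁| = 3.164 km/s.
Circular speed at r₂: v₂ = √(μ/r₂) = 17.532 km/s.
Transfer-orbit speed at r₂: v_p = √[μ(2/r₂ − 1/a_t)] = 21.985 km/s.
Second burn Δv₂ = |v₂ − v_p| = 4.453 km/s.
Total Δv = Δv₁ + Δv₂ = 7.617 km/s.

Δv = 7620 m/s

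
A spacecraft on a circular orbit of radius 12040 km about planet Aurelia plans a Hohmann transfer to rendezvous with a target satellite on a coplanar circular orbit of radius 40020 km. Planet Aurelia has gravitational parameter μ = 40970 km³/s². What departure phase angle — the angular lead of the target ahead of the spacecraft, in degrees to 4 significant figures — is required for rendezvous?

Transfer-ellipse semi-major axis a_t = (r₁ + r₂)/2 = (12040 + 40020)/2 = 26030 km.
Transfer time t = π√(a_t³/μ) = 65180 s.
The target's mean motion on its circular orbit is ω₂ = √(μ/r₂³) = 2.528×10^-5 rad/s.
Angle swept by the target during transfer: ω₂·t = 1.648 rad = 94.42°.
The spacecraft traverses 180° on the transfer ellipse, so the target must lead by 180° − 94.42° = 85.58°.

φ = 85.58°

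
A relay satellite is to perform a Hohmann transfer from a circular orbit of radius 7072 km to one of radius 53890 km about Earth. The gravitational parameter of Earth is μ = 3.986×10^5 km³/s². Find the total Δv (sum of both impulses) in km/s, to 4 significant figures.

The Hohmann ellipse has a_t = (r₁ + r₂)/2 = 30481 km.
At r₁ the circular-orbit speed is v₁ = √(μ/r₁) = 7.5075 km/s.
Transfer-orbit speed at r₁ (vis-viva equation): v_p = √[μ(2/r₁ − 1/a_t)] = 9.9824 km/s.
First burn Δv₁ = |v_p − v₁| = 2.475 km/s.
At r₂, v₂ = √(μ/r₂) = 2.720 km/s.
Transfer-orbit speed at r₂: v_a = √[μ(2/r₂ − 1/a_t)] = 1.310 km/s.
Second burn Δv₂ = |v₂ − v_a| = 1.410 km/s.
Δv = Δv₁ + Δv₂ = 2.475 + 1.410 = 3.885 km/s.

Δv = 3.885 km/s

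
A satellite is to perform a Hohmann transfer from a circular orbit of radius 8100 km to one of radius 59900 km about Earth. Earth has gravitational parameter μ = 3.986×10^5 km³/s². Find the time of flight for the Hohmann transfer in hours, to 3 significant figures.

t = 8.67 hours

Semi-major axis of the transfer orbit: a_t = (8100 + 59900)/2 = 34000 km.
Transfer time t = π√(a_t³/μ) = π√((34000)³ / 3.986×10^5) = 31200 s.
Converting: 31200 s ÷ 3600 s/hour = 8.67 hours.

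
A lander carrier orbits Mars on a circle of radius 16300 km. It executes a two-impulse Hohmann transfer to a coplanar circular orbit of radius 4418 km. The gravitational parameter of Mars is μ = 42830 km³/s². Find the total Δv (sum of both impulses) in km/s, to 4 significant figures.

The Hohmann ellipse has a_t = (r₁ + r₂)/2 = 10359 km.
Circular speed at r₁: v₁ = √(μ/r₁) = √(42830/16300) = 1.62099 km/s.
On the transfer ellipse at r₁, vis-viva gives v_a = √[μ(2/r₁ − 1/a_t)] = 1.05861 km/s.
First burn Δv₁ = |v_a − v₁| = 0.56238 km/s.
At r₂, v₂ = √(μ/r₂) = 3.113588 km/s.
Transfer-orbit speed at r₂: v_p = √[μ(2/r₂ − 1/a_t)] = 3.905675 km/s.
Second burn Δv₂ = |v₂ − v_p| = 0.79209 km/s.
Δv = Δv₁ + Δv₂ = 0.56238 + 0.79209 = 1.354 km/s.

Δv = 1.354 km/s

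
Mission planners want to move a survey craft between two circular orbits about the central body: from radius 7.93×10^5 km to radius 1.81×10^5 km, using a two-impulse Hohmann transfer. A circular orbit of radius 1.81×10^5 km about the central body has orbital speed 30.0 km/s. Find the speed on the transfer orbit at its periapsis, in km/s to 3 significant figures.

v = 38.3 km/s

From the circular-orbit relation v² = μ/r at r = 1.81×10^5 km: μ = v²r = (30.0)² × 1.81×10^5 = 1.62900×10^8 km³/s².
Semi-major axis of the transfer orbit: a_t = (7.930×10^5 + 1.810×10^5)/2 = 4.870×10^5 km.
At periapsis, r = 1.810×10^5 km.
Vis-viva: v = √[μ(2/r − 1/a_t)] = √[1.62900×10^8 × (2/1.810×10^5 − 1/4.870×10^5)] = 38.28 km/s.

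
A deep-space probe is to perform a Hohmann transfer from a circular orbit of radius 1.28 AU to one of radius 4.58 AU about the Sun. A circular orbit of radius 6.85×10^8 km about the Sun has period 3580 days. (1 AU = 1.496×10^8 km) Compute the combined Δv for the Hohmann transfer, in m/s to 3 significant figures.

Δv = 11300 m/s

From Kepler's third law T² = 4π²r³/μ at r = 6.85×10^8 km, T = 3580 days = 3580 × 86400 s = 3.09312×10^8 s: μ = 4π²r³/T² = 1.32629×10^11 km³/s².
In km: r₁ = 1.28 × 1.496×10^8 = 1.91488×10^8 km; r₂ = 4.58 × 1.496×10^8 = 6.85168×10^8 km.
Transfer-ellipse semi-major axis a_t = (r₁ + r₂)/2 = (1.91488×10^8 + 6.85168×10^8)/2 = 4.38328×10^8 km.
Circular speed at r₁: v₁ = √(μ/r₁) = √(1.32629×10^11/1.91488×10^8) = 26.318 km/s.
Transfer-orbit speed at r₁ (vis-viva): v_p = √[μ(2/r₁ − 1/a_t)] = 32.904 km/s.
First burn Δv₁ = |v_p − v₁| = 6.586 km/s.
At r₂, v₂ = √(μ/r₂) = 13.913 km/s.
Transfer-orbit speed at r₂: v_a = √[μ(2/r₂ − 1/a_t)] = 9.1958 km/s.
Second burn Δv₂ = |v₂ − v_a| = 4.717 km/s.
Total Δv = Δv₁ + Δv₂ = 11.30 km/s.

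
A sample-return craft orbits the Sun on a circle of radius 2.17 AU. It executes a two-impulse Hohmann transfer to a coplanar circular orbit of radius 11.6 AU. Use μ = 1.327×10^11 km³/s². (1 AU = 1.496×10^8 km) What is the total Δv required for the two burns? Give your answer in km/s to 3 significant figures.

In km: r₁ = 2.17 × 1.496×10^8 = 3.24632×10^8 km; r₂ = 11.6 × 1.496×10^8 = 1.73536×10^9 km.
Semi-major axis of the transfer orbit: a_t = (3.24632×10^8 + 1.73536×10^9)/2 = 1.029996×10^9 km.
At r₁ the circular-orbit speed is v₁ = √(μ/r₁) = 20.218 km/s.
On the transfer ellipse at r₁, v² = μ(2/r − 1/a) gives v_p = √[μ(2/r₁ − 1/a_t)] = 26.243 km/s.
First burn Δv₁ = |v_p − v₁| = 6.025 km/s.
Circular speed at r₂: v₂ = √(μ/r₂) = 8.7446 km/s.
Transfer-orbit speed at r₂: v_a = √[μ(2/r₂ − 1/a_t)] = 4.9093 km/s.
Second burn Δv₂ = |v₂ − v_a| = 3.835 km/s.
Total Δv = Δv₁ + Δv₂ = 9.860 km/s.

Δv = 9.86 km/s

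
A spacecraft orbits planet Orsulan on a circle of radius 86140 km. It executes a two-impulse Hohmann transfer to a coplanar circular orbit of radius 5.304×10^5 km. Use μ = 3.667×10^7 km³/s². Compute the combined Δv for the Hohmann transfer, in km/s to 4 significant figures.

Semi-major axis of the transfer orbit: a_t = (86140 + 5.304×10^5)/2 = 3.0827×10^5 km.
At r₁ the circular-orbit speed is v₁ = √(μ/r₁) = 20.633 km/s.
Transfer-orbit speed at r₁ (vis-viva): v_p = √[μ(2/r₁ − 1/a_t)] = 27.064 km/s.
First burn Δv₁ = |v_p − v₁| = 6.431 km/s.
Circular speed at r₂: v₂ = √(μ/r₂) = 8.315 km/s.
Transfer-orbit speed at r₂: v_a = √[μ(2/r₂ − 1/a_t)] = 4.395 km/s.
Second burn Δv₂ = |v₂ − v_a| = 3.920 km/s.
Total Δv = Δv₁ + Δv₂ = 10.35 km/s.

Δv = 10.35 km/s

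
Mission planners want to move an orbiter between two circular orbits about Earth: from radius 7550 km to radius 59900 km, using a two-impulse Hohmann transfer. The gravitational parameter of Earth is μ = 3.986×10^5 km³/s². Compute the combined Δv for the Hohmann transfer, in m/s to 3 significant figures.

The Hohmann ellipse has a_t = (r₁ + r₂)/2 = 33725 km.
Circular speed at r₁: v₁ = √(μ/r₁) = √(3.986×10^5/7550) = 7.266 km/s.
On the transfer ellipse at r₁, vis-viva gives v_p = √[μ(2/r₁ − 1/a_t)] = 9.684 km/s.
First burn Δv₁ = |v_p − v₁| = 2.418 km/s.
At r₂, v₂ = √(μ/r₂) = 2.580 km/s.
Transfer-orbit speed at r₂: v_a = √[μ(2/r₂ − 1/a_t)] = 1.221 km/s.
Second burn Δv₂ = |v₂ − v_a| = 1.359 km/s.
Total Δv = Δv₁ + Δv₂ = 3.777 km/s.

Δv = 3780 m/s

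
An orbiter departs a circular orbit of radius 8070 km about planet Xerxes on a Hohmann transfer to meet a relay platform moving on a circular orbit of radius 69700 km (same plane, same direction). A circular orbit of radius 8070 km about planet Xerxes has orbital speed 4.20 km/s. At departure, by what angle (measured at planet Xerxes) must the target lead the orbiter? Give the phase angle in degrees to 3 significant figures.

φ = 105°

From the circular-orbit relation v² = μ/r at r = 8070 km: μ = v²r = (4.20)² × 8070 = 1.42355×10^5 km³/s².
The Hohmann ellipse has a_t = (r₁ + r₂)/2 = 38885 km.
The half-period of the transfer ellipse is t = π√(a_t³/μ) = 63846 s.
Target angular speed ω₂ = √(μ/r₂³) = 2.0504×10^-5 rad/s.
Angle swept by the target during transfer: ω₂·t = 1.3091 rad = 75.01°.
Arrival is 180° from departure on the ellipse, so φ = 180° − 75.01° = 105°.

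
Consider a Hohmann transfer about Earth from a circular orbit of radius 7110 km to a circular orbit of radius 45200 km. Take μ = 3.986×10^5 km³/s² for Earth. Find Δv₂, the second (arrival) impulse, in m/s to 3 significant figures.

Δv₂ = 1420 m/s

The Hohmann ellipse has a_t = (r₁ + r₂)/2 = 26155 km.
Circular speed at r = 45200 km: v_c = √(μ/r) = 2.9696 km/s.
Vis-viva on the transfer ellipse at r = 45200 km gives v_t = √[μ(2/r − 1/a_t)] = 1.5483 km/s.
Δv₂ = |v_t − v_c| = |1.5483 − 2.9696| = 1.421 km/s.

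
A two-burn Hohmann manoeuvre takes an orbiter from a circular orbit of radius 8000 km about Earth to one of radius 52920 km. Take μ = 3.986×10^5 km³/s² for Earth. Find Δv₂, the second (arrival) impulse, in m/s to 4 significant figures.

Transfer-ellipse semi-major axis a_t = (r₁ + r₂)/2 = (8000 + 52920)/2 = 30460 km.
Circular speed at r = 52920 km: v_c = √(μ/r) = 2.744 km/s.
Vis-viva on the transfer ellipse at r = 52920 km gives v_t = √[μ(2/r − 1/a_t)] = 1.406 km/s.
Δv₂ = |v_t − v_c| = |1.406 − 2.744| = 1.338 km/s.

Δv₂ = 1338 m/s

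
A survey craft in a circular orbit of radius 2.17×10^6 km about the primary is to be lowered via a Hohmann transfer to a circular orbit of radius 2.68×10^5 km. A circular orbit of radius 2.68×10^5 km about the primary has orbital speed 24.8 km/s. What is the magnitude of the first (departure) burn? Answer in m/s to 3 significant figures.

Δv₁ = 4630 m/s

From the circular-orbit relation v² = μ/r at r = 2.68×10^5 km: μ = v²r = (24.8)² × 2.68×10^5 = 1.64831×10^8 km³/s².
Transfer-ellipse semi-major axis a_t = (r₁ + r₂)/2 = (2.170×10^6 + 2.680×10^5)/2 = 1.219×10^6 km.
On the circular orbit at r = 2.170×10^6 km, v_c = √(μ/r) = 8.7154 km/s.
Transfer-orbit speed at the same r (vis-viva, a = a_t): v_t = √[μ(2/r − 1/a_t)] = 4.0865 km/s.
Δv₁ = |v_t − v_c| = |4.0865 − 8.7154| = 4.629 km/s.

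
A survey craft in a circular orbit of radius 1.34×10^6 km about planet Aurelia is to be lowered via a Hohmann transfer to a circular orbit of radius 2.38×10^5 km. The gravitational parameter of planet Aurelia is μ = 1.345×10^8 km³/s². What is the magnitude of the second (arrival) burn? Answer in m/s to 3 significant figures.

Δv₂ = 7210 m/s

The Hohmann ellipse has a_t = (r₁ + r₂)/2 = 7.890×10^5 km.
On the circular orbit at r = 2.380×10^5 km, v_c = √(μ/r) = 23.772 km/s.
Vis-viva on the transfer ellipse at r = 2.380×10^5 km gives v_t = √[μ(2/r − 1/a_t)] = 30.980 km/s.
Δv₂ = |v_t − v_c| = |30.980 − 23.772| = 7.208 km/s.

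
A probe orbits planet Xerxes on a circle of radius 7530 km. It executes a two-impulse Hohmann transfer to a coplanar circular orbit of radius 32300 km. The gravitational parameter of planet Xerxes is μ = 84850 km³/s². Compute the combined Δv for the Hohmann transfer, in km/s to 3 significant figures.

Δv = 1.54 km/s

Semi-major axis of the transfer orbit: a_t = (7530 + 32300)/2 = 19915 km.
At r₁ the circular-orbit speed is v₁ = √(μ/r₁) = 3.3568 km/s.
Transfer-orbit speed at r₁ (v² = μ(2/r − 1/a)): v_p = √[μ(2/r₁ − 1/a_t)] = 4.2750 km/s.
First burn Δv₁ = |v_p − v₁| = 0.9182 km/s.
At r₂, v₂ = √(μ/r₂) = 1.6208 km/s.
Transfer-orbit speed at r₂: v_a = √[μ(2/r₂ − 1/a_t)] = 0.99663 km/s.
Second burn Δv₂ = |v₂ − v_a| = 0.6242 km/s.
Total Δv = Δv₁ + Δv₂ = 1.542 km/s.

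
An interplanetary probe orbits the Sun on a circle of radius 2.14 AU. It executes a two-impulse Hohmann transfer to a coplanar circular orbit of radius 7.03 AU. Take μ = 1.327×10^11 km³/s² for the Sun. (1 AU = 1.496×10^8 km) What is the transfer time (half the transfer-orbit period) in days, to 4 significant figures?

t = 1793 days

In km: r₁ = 2.14 × 1.496×10^8 = 3.20144×10^8 km; r₂ = 7.03 × 1.496×10^8 = 1.051688×10^9 km.
Transfer-ellipse semi-major axis a_t = (r₁ + r₂)/2 = (3.20144×10^8 + 1.051688×10^9)/2 = 6.85916×10^8 km.
Half the transfer-orbit period gives t = π√(a_t³/μ) = 1.549×10^8 s.
Converting: 1.549×10^8 s ÷ 86400 s/day = 1793 days.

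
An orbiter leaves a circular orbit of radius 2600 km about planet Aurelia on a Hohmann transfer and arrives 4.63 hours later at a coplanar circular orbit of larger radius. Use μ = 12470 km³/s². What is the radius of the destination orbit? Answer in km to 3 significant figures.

Transfer time t = 4.63 hours = 16668 s, and t = π√(a_t³/μ).
So a_t = (μ t²/π²)^(1/3) = (12470 × (16668)² / π²)^(1/3) = 7054.1 km.
Since a_t = (r₁ + r₂)/2, r₂ = 2a_t − r₁ = 2×7054.1 − 2600 = 11508.2 km.

r₂ = 11500 km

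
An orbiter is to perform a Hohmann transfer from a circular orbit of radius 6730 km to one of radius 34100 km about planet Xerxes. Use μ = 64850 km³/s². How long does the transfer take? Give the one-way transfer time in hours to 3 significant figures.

t = 10.0 hours

Transfer-ellipse semi-major axis a_t = (r₁ + r₂)/2 = (6730 + 34100)/2 = 20415 km.
By Kepler's third law the transfer-orbit period is T = 2π√(a_t³/μ), so t = T/2 = 35985 s.
Converting: 35985 s ÷ 3600 s/hour = 10.0 hours.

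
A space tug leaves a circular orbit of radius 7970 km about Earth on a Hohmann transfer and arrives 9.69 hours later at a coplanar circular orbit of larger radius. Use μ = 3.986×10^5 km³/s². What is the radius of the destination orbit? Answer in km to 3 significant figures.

Transfer time t = 9.69 hours = 34884 s, and t = π√(a_t³/μ).
So a_t = (μ t²/π²)^(1/3) = (3.986×10^5 × (34884)² / π²)^(1/3) = 36629 km.
Since a_t = (r₁ + r₂)/2, r₂ = 2a_t − r₁ = 2×36629 − 7970 = 65288 km.

r₂ = 65300 km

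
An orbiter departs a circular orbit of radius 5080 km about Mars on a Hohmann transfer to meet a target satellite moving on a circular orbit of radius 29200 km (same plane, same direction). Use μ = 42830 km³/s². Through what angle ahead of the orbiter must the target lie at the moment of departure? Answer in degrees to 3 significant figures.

The Hohmann ellipse has a_t = (r₁ + r₂)/2 = 17140 km.
The half-period of the transfer ellipse is t = π√(a_t³/μ) = 34063.7 s.
The target's mean motion on its circular orbit is ω₂ = √(μ/r₂³) = 4.14763×10^-5 rad/s.
Angle swept by the target during transfer: ω₂·t = 1.4128362 rad = 80.9496°.
Arrival is 180° from departure on the ellipse, so φ = 180° − 80.9496° = 99.1°.

φ = 99.1°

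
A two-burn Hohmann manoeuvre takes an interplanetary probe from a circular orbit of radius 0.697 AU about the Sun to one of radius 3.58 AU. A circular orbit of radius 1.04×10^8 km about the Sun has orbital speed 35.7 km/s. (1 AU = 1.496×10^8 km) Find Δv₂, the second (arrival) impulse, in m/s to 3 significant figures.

From the circular-orbit relation v² = μ/r at r = 1.04×10^8 km: μ = v²r = (35.7)² × 1.04×10^8 = 1.32547×10^11 km³/s².
In km: r₁ = 0.697 × 1.496×10^8 = 1.042712×10^8 km; r₂ = 3.58 × 1.496×10^8 = 5.35568×10^8 km.
The Hohmann ellipse has a_t = (r₁ + r₂)/2 = 3.199196×10^8 km.
On the circular orbit at r = 5.35568×10^8 km, v_c = √(μ/r) = 15.73177 km/s.
Vis-viva on the transfer ellipse at r = 5.35568×10^8 km gives v_t = √[μ(2/r − 1/a_t)] = 8.981303 km/s.
Δv₂ = |v_t − v_c| = |8.981303 − 15.73177| = 6.750 km/s.

Δv₂ = 6750 m/s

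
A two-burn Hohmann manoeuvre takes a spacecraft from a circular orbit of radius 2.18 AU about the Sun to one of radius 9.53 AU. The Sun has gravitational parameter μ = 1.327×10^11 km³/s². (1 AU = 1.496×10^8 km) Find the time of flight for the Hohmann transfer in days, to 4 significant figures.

In km: r₁ = 2.18 × 1.496×10^8 = 3.26128×10^8 km; r₂ = 9.53 × 1.496×10^8 = 1.425688×10^9 km.
The Hohmann ellipse has a_t = (r₁ + r₂)/2 = 8.75908×10^8 km.
Half the transfer-orbit period gives t = π√(a_t³/μ) = 2.236×10^8 s.
Converting: 2.236×10^8 s ÷ 86400 s/day = 2588 days.

t = 2588 days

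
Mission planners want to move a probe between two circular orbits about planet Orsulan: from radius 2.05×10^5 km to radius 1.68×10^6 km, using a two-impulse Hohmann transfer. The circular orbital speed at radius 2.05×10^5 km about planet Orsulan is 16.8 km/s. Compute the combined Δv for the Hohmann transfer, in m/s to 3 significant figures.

From the circular-orbit relation v² = μ/r at r = 2.05×10^5 km: μ = v²r = (16.8)² × 2.05×10^5 = 5.78592×10^7 km³/s².
Transfer-ellipse semi-major axis a_t = (r₁ + r₂)/2 = (2.050×10^5 + 1.680×10^6)/2 = 9.425×10^5 km.
Circular speed at r₁: v₁ = √(μ/r₁) = √(5.78592×10^7/2.050×10^5) = 16.8000 km/s.
Transfer-orbit speed at r₁ (v² = μ(2/r − 1/a)): v_p = √[μ(2/r₁ − 1/a_t)] = 22.4297 km/s.
First burn Δv₁ = |v_p − v₁| = 5.6297 km/s.
At r₂, v₂ = √(μ/r₂) = 5.8686 km/s.
Transfer-orbit speed at r₂: v_a = √[μ(2/r₂ − 1/a_t)] = 2.7370 km/s.
Second burn Δv₂ = |v₂ − v_a| = 3.1316 km/s.
Δv = Δv₁ + Δv₂ = 5.6297 + 3.1316 = 8.761 km/s.

Δv = 8760 m/s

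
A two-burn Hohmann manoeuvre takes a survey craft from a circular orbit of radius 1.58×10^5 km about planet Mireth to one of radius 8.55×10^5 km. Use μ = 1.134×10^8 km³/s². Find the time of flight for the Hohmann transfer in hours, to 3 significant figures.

Semi-major axis of the transfer orbit: a_t = (1.580×10^5 + 8.550×10^5)/2 = 5.065×10^5 km.
Transfer time t = π√(a_t³/μ) = π√((5.065×10^5)³ / 1.134×10^8) = 1.063×10^5 s.
Converting: 1.063×10^5 s ÷ 3600 s/hour = 29.5 hours.

t = 29.5 hours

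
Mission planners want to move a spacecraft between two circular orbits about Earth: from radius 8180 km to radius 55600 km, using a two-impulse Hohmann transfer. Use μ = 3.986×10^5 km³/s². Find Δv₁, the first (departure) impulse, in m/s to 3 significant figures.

Transfer-ellipse semi-major axis a_t = (r₁ + r₂)/2 = (8180 + 55600)/2 = 31890 km.
On the circular orbit at r = 8180 km, v_c = √(μ/r) = 6.9806 km/s.
Transfer-orbit speed at the same r (vis-viva, a = a_t): v_t = √[μ(2/r − 1/a_t)] = 9.2173 km/s.
Δv₁ = |v_t − v_c| = |9.2173 − 6.9806| = 2.237 km/s.

Δv₁ = 2240 m/s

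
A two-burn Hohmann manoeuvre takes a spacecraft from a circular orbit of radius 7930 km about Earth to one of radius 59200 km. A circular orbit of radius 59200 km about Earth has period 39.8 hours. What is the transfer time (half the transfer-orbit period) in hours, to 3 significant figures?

t = 8.50 hours

From Kepler's third law T² = 4π²r³/μ at r = 59200 km, T = 39.8 hours = 39.8 × 3600 s = 1.4328×10^5 s: μ = 4π²r³/T² = 3.98982×10^5 km³/s².
The Hohmann ellipse has a_t = (r₁ + r₂)/2 = 33565 km.
Transfer time t = π√(a_t³/μ) = π√((33565)³ / 3.98982×10^5) = 30585 s.
Converting: 30585 s ÷ 3600 s/hour = 8.50 hours.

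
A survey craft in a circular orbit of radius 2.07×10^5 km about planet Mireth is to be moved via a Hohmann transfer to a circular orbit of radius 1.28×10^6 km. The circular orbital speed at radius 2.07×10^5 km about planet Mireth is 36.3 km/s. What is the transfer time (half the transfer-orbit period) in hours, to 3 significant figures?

From the circular-orbit relation v² = μ/r at r = 2.07×10^5 km: μ = v²r = (36.3)² × 2.07×10^5 = 2.72762×10^8 km³/s².
The Hohmann ellipse has a_t = (r₁ + r₂)/2 = 7.435×10^5 km.
Half the transfer-orbit period gives t = π√(a_t³/μ) = 1.219×10^5 s.
Converting: 1.219×10^5 s ÷ 3600 s/hour = 33.9 hours.

t = 33.9 hours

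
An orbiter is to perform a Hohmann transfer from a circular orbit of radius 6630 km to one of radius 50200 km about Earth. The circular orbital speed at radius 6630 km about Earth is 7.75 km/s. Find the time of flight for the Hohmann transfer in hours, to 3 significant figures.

t = 6.62 hours

From the circular-orbit relation v² = μ/r at r = 6630 km: μ = v²r = (7.75)² × 6630 = 3.98214×10^5 km³/s².
The Hohmann ellipse has a_t = (r₁ + r₂)/2 = 28415 km.
Half the transfer-orbit period gives t = π√(a_t³/μ) = 23846 s.
Converting: 23846 s ÷ 3600 s/hour = 6.62 hours.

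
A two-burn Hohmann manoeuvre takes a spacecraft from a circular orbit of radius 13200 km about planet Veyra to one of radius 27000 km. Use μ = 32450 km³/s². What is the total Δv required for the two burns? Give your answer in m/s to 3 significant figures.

The Hohmann ellipse has a_t = (r₁ + r₂)/2 = 20100 km.
At r₁ the circular-orbit speed is v₁ = √(μ/r₁) = 1.5679 km/s.
Transfer-orbit speed at r₁ (v² = μ(2/r − 1/a)): v_p = √[μ(2/r₁ − 1/a_t)] = 1.8172 km/s.
First burn Δv₁ = |v_p − v₁| = 0.2493 km/s.
At r₂, v₂ = √(μ/r₂) = 1.0963 km/s.
Transfer-orbit speed at r₂: v_a = √[μ(2/r₂ − 1/a_t)] = 0.88841 km/s.
Second burn Δv₂ = |v₂ − v_a| = 0.2079 km/s.
Total Δv = Δv₁ + Δv₂ = 0.4572 km/s.

Δv = 457 m/s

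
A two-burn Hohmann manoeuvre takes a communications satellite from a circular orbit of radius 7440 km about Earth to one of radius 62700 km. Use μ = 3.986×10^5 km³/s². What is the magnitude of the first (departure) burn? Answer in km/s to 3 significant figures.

The Hohmann ellipse has a_t = (r₁ + r₂)/2 = 35070 km.
Circular speed at r = 7440 km: v_c = √(μ/r) = 7.320 km/s.
Transfer-orbit speed at the same r (vis-viva, a = a_t): v_t = √[μ(2/r − 1/a_t)] = 9.787 km/s.
Δv₁ = |v_t − v_c| = |9.787 − 7.320| = 2.467 km/s.

Δv₁ = 2.47 km/s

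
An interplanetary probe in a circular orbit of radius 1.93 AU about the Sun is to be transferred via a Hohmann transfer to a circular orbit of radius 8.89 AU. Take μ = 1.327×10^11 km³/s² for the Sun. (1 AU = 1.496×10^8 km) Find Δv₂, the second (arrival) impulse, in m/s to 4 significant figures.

Δv₂ = 4023 m/s

In km: r₁ = 1.93 × 1.496×10^8 = 2.88728×10^8 km; r₂ = 8.89 × 1.496×10^8 = 1.329944×10^9 km.
The Hohmann ellipse has a_t = (r₁ + r₂)/2 = 8.09336×10^8 km.
On the circular orbit at r = 1.329944×10^9 km, v_c = √(μ/r) = 9.989 km/s.
Transfer-orbit speed at the same r (vis-viva, a = a_t): v_t = √[μ(2/r − 1/a_t)] = 5.966 km/s.
Δv₂ = |v_t − v_c| = |5.966 − 9.989| = 4.023 km/s.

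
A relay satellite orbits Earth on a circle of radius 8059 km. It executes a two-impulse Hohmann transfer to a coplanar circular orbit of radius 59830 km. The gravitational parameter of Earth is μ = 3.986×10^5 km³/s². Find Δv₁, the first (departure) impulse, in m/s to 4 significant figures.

The Hohmann ellipse has a_t = (r₁ + r₂)/2 = 33944.5 km.
Circular speed at r = 8059 km: v_c = √(μ/r) = 7.033 km/s.
Transfer-orbit speed at the same r (vis-viva, a = a_t): v_t = √[μ(2/r − 1/a_t)] = 9.337 km/s.
Δv₁ = |v_t − v_c| = |9.337 − 7.033| = 2.304 km/s.

Δv₁ = 2304 m/s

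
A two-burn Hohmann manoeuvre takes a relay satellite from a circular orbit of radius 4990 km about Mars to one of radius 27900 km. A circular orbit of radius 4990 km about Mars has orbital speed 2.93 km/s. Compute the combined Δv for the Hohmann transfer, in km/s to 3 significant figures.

Δv = 1.44 km/s

From the circular-orbit relation v² = μ/r at r = 4990 km: μ = v²r = (2.93)² × 4990 = 42838.7 km³/s².
Semi-major axis of the transfer orbit: a_t = (4990 + 27900)/2 = 16445 km.
At r₁ the circular-orbit speed is v₁ = √(μ/r₁) = 2.9300 km/s.
On the transfer ellipse at r₁, vis-viva equation gives v_p = √[μ(2/r₁ − 1/a_t)] = 3.8164 km/s.
First burn Δv₁ = |v_p − v₁| = 0.8864 km/s.
Circular speed at r₂: v₂ = √(μ/r₂) = 1.23913 km/s.
Transfer-orbit speed at r₂: v_a = √[μ(2/r₂ − 1/a_t)] = 0.682573 km/s.
Second burn Δv₂ = |v₂ − v_a| = 0.5566 km/s.
Total Δv = Δv₁ + Δv₂ = 1.443 km/s.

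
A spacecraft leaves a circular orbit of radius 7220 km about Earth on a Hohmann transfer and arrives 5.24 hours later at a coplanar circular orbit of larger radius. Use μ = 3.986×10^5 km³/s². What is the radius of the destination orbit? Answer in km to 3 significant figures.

r₂ = 41400 km

Transfer time t = 5.24 hours = 18864 s, and t = π√(a_t³/μ).
So a_t = (μ t²/π²)^(1/3) = (3.986×10^5 × (18864)² / π²)^(1/3) = 24313 km.
Since a_t = (r₁ + r₂)/2, r₂ = 2a_t − r₁ = 2×24313 − 7220 = 41406 km.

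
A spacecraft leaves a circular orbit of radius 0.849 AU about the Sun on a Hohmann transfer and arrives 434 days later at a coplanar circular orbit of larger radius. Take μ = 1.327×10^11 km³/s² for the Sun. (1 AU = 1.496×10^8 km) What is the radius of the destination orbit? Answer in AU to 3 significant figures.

r₂ = 2.71 AU

In km: r₁ = 0.849 × 1.496×10^8 = 1.270104×10^8 km.
Transfer time t = 434 days = 3.74976×10^7 s, and t = π√(a_t³/μ).
So a_t = (μ t²/π²)^(1/3) = (1.327×10^11 × (3.74976×10^7)² / π²)^(1/3) = 2.6639×10^8 km.
Since a_t = (r₁ + r₂)/2, r₂ = 2a_t − r₁ = 2×2.6639×10^8 − 1.270104×10^8 = 4.057696×10^8 km.
In AU: r₂ = 4.057696×10^8 / 1.496×10^8 = 2.71 AU.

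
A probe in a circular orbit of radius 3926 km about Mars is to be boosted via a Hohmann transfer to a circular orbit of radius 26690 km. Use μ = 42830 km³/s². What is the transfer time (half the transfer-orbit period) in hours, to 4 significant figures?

The Hohmann ellipse has a_t = (r₁ + r₂)/2 = 15308 km.
By Kepler's third law the transfer-orbit period is T = 2π√(a_t³/μ), so t = T/2 = 28750 s.
Converting: 28750 s ÷ 3600 s/hour = 7.986 hours.

t = 7.986 hours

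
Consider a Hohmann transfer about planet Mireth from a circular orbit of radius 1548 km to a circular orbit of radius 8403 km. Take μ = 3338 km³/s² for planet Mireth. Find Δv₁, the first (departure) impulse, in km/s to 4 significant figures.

Δv₁ = 0.4399 km/s

Transfer-ellipse semi-major axis a_t = (r₁ + r₂)/2 = (1548 + 8403)/2 = 4975.5 km.
Circular speed at r = 1548 km: v_c = √(μ/r) = 1.4684 km/s.
Vis-viva on the transfer ellipse at r = 1548 km gives v_t = √[μ(2/r − 1/a_t)] = 1.9083 km/s.
Δv₁ = |v_t − v_c| = |1.9083 − 1.4684| = 0.4399 km/s.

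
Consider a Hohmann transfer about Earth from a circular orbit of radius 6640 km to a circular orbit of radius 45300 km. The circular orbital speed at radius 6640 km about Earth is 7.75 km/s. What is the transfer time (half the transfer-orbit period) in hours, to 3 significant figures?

From the circular-orbit relation v² = μ/r at r = 6640 km: μ = v²r = (7.75)² × 6640 = 3.98815×10^5 km³/s².
The Hohmann ellipse has a_t = (r₁ + r₂)/2 = 25970 km.
Transfer time t = π√(a_t³/μ) = π√((25970)³ / 3.98815×10^5) = 20820 s.
Converting: 20820 s ÷ 3600 s/hour = 5.78 hours.

t = 5.78 hours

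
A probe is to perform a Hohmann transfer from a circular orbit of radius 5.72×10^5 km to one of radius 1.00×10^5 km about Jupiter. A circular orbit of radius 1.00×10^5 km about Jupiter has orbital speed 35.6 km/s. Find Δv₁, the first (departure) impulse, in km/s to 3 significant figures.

Δv₁ = 6.76 km/s

From the circular-orbit relation v² = μ/r at r = 1.00×10^5 km: μ = v²r = (35.6)² × 1.00×10^5 = 1.26736×10^8 km³/s².
The Hohmann ellipse has a_t = (r₁ + r₂)/2 = 3.360×10^5 km.
On the circular orbit at r = 5.720×10^5 km, v_c = √(μ/r) = 14.8851 km/s.
Vis-viva on the transfer ellipse at r = 5.720×10^5 km gives v_t = √[μ(2/r − 1/a_t)] = 8.12049 km/s.
Δv₁ = |v_t − v_c| = |8.12049 − 14.8851| = 6.765 km/s.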